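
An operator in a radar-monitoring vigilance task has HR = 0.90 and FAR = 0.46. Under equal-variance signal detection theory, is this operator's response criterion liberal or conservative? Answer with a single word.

liberal

z(H) = 1.282, z(FA) = -0.100
c = −½·(z(H) + z(FA)) = -0.591
c < 0 → liberal criterion (biased toward responding “yes”).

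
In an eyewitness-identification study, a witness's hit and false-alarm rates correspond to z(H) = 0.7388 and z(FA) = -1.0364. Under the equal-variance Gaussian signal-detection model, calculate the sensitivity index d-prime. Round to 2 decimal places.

d' = z(H) − z(FA) = 0.7388 − (-1.0364) = 1.7752

d-prime = 1.78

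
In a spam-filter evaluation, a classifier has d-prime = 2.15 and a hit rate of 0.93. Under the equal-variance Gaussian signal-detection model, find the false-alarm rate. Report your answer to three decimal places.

false-alarm rate = 0.250

z(hit rate) = z(0.93) = 1.4758
z(FA) = z(H) − d' = 1.4758 − 2.15 = -0.6742
false-alarm rate = Φ(-0.6742) = 0.2501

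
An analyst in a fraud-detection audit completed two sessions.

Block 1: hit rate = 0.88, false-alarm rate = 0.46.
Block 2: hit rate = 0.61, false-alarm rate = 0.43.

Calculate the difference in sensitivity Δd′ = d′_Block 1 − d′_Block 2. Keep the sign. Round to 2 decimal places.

Block 1: z(0.88) = 1.175, z(0.46) = -0.100, d' = 1.275
Block 2: z(0.61) = 0.279, z(0.43) = -0.176, d' = 0.455
Δd' = d'_Block 1 − d'_Block 2 = 1.275 − 0.455 = 0.820
Block 1 has the higher sensitivity.

Δd′ = 0.82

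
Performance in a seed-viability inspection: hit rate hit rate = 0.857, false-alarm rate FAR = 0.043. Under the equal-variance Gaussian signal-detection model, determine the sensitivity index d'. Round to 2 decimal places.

d' = 2.78

Φ⁻¹(H) = Φ⁻¹(0.857) = 1.067
Φ⁻¹(FA) = Φ⁻¹(0.043) = -1.717
d' = z(H) − z(FA) = 1.067 − (-1.717) = 2.784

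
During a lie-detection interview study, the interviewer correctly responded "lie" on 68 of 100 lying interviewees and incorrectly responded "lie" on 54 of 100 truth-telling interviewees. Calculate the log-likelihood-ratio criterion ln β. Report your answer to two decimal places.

H = 68/100 = 0.6800
FA = 54/100 = 0.5400
Φ⁻¹(0.6800) = 0.468, Φ⁻¹(0.5400) = 0.100
ln β = −½·[z(H)² − z(FA)²] = −0.5 × (0.219 − 0.010) = -0.1045

ln β = -0.10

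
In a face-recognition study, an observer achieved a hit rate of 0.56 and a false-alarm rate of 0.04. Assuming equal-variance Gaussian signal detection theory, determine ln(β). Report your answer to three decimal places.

Φ⁻¹(H) = Φ⁻¹(0.56) = 0.1510
Φ⁻¹(FA) = Φ⁻¹(0.04) = -1.7507
ln β = −½·[z(H)² − z(FA)²] = −0.5 × (0.0228 − 3.0650) = 1.5211

ln β = 1.521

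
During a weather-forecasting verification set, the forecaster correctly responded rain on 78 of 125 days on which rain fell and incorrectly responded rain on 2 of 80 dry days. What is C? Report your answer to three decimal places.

C = 0.822

H = 78/125 = 0.6240
FA = 2/80 = 0.0250
z(H) = z(0.6240) = 0.3160
z(FA) = z(0.0250) = -1.9600
c = −½·[z(H) + z(FA)] = −0.5 × (0.3160 + (-1.9600)) = 0.8220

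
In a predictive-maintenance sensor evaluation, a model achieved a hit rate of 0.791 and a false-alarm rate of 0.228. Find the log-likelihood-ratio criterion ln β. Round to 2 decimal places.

z(H) = 0.810
z(FA) = -0.745
ln β = −½·[z(H)² − z(FA)²] = −0.5 × (0.656 − 0.555) = -0.0505

ln β = -0.05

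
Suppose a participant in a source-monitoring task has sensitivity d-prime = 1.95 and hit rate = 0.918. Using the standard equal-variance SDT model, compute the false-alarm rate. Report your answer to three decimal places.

false-alarm rate = 0.288

z(hit rate) = z(0.918) = 1.3917
z(FA) = z(H) − d' = 1.3917 − 1.95 = -0.5583
false-alarm rate = Φ(-0.5583) = 0.2883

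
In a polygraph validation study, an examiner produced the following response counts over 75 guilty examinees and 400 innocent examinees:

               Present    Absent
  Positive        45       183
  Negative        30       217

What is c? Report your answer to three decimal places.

H = 45/75 = 0.6000
FA = 183/400 = 0.4575
Φ⁻¹(0.6000) = 0.2533, Φ⁻¹(0.4575) = -0.1067
c = −½·[z(H) + z(FA)] = −0.5 × (0.2533 + (-0.1067)) = -0.0733
c < 0: the examiner has a liberal response bias.

c = -0.073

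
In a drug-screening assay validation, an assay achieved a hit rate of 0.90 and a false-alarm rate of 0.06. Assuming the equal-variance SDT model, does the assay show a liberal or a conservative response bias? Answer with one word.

conservative

z(H) = 1.282, z(FA) = -1.555
c = −½·(z(H) + z(FA)) = 0.1365
c > 0 → conservative criterion (biased toward responding “no”).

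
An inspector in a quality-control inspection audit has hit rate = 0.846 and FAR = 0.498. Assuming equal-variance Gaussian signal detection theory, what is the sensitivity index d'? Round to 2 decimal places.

d' = 1.02

z(0.846) = 1.019, z(0.498) = -0.005
d' = z(H) − z(FA) = 1.019 − (-0.005) = 1.024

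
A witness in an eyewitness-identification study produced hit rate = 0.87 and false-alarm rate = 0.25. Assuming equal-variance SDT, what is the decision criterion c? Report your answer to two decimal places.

z(H) = z(0.87) = 1.126
z(FA) = z(0.25) = -0.674
c = −½·[z(H) + z(FA)] = −0.5 × (1.126 + (-0.674)) = -0.226
c < 0: the witness has a liberal response bias.

c = -0.23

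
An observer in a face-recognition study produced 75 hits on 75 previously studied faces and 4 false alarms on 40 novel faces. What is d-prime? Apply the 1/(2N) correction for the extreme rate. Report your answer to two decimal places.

The hit rate is 75/75 = 1, so apply the 1/(2N) correction: H → 1 − 1/(2·75) = 0.99333.
z(H) = z(0.99333) = 2.475
z(FA) = z(0.10000) = -1.282
d' = 2.475 − (-1.282) = 3.757

d-prime = 3.76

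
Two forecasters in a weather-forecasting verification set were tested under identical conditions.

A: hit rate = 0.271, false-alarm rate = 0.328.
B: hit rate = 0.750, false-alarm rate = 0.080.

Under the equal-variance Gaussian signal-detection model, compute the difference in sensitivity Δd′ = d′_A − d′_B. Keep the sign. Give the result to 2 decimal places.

Δd′ = -2.24

A: z(0.271) = -0.610, z(0.328) = -0.445, d' = -0.165
B: z(0.750) = 0.674, z(0.080) = -1.405, d' = 2.079
Δd' = d'_A − d'_B = -0.165 − 2.079 = -2.244
B has the higher sensitivity.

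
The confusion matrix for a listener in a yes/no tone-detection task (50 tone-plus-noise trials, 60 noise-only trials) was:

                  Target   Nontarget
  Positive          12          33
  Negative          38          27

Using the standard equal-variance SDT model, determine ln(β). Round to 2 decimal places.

H = 12/50 = 0.2400
FA = 33/60 = 0.5500
z(H) = -0.706
z(FA) = 0.126
ln β = −½·[z(H)² − z(FA)²] = −0.5 × (0.498 − 0.016) = -0.241

ln β = -0.24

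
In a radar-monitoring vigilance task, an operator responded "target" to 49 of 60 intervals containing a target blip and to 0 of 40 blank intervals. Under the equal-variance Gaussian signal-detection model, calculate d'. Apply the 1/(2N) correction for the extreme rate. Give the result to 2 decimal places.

d' = 3.14

The false-alarm rate is 0/40 = 0, so apply the 1/(2N) correction: FA → 1/(2·40) = 0.01250.
z(H) = z(0.81667) = 0.903
z(FA) = z(0.01250) = -2.241
d' = 0.903 − (-2.241) = 3.144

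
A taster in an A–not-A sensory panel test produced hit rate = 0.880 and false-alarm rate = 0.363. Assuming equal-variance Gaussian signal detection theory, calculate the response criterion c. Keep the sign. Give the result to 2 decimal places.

z(0.880) = 1.175, z(0.363) = -0.350
c = −½·[z(H) + z(FA)] = −0.5 × (1.175 + (-0.350)) = -0.4125
c < 0: the taster has a liberal response bias.

c = -0.41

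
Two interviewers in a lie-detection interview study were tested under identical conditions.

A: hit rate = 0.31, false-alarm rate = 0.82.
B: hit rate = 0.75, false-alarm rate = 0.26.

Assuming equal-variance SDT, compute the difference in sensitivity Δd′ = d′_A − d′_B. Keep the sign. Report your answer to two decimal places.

A: z(0.31) = -0.496, z(0.82) = 0.915, d' = -1.411
B: z(0.75) = 0.674, z(0.26) = -0.643, d' = 1.317
Δd' = d'_A − d'_B = -1.411 − 1.317 = -2.728
B has the higher sensitivity.

Δd′ = -2.73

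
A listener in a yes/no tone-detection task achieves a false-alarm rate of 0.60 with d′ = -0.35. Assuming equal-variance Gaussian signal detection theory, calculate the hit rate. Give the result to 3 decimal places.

hit rate = 0.462

z(false-alarm rate) = z(0.60) = 0.2533
z(H) = z(FA) + d' = 0.2533 + (-0.35) = -0.0967
hit rate = Φ(-0.0967) = 0.4615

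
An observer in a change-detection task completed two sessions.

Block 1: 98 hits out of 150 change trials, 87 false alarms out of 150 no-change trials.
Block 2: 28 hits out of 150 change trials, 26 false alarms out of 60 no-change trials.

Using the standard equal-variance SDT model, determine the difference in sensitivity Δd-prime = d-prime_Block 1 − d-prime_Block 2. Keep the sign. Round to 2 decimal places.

Δd-prime = 0.91

Block 1: z(0.6533) = 0.394, z(0.5800) = 0.202, d' = 0.192
Block 2: z(0.1867) = -0.890, z(0.4333) = -0.168, d' = -0.722
Δd' = d'_Block 1 − d'_Block 2 = 0.192 − (-0.722) = 0.914
Block 1 has the higher sensitivity.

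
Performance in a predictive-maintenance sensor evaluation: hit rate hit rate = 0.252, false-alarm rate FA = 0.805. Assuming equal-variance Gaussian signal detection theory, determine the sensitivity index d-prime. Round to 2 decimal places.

z(H) = -0.6682
z(FA) = 0.8596
d' = z(H) − z(FA) = -0.6682 − 0.8596 = -1.5278

d-prime = -1.53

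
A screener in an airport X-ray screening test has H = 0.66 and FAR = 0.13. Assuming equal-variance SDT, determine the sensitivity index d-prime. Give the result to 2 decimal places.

z(H) = z(0.66) = 0.4125
z(FA) = z(0.13) = -1.1264
d' = z(H) − z(FA) = 0.4125 − (-1.1264) = 1.5389

d-prime = 1.54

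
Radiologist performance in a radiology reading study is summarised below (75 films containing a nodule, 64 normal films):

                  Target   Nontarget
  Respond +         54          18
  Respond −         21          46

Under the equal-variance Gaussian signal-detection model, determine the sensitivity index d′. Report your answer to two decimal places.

d′ = 1.16

H = 54/75 = 0.7200
FA = 18/64 = 0.2812
Φ⁻¹(H) = Φ⁻¹(0.7200) = 0.583
Φ⁻¹(FA) = Φ⁻¹(0.2812) = -0.579
d' = z(H) − z(FA) = 0.583 − (-0.579) = 1.162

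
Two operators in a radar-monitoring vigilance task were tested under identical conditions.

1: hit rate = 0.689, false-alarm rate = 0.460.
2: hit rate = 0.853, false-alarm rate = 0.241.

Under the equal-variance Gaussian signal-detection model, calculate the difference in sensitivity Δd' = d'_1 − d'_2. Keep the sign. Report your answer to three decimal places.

Δd' = -1.159

1: z(0.689) = 0.4930, z(0.460) = -0.1004, d' = 0.5934
2: z(0.853) = 1.0494, z(0.241) = -0.7031, d' = 1.7525
Δd' = d'_1 − d'_2 = 0.5934 − 1.7525 = -1.1591
2 has the higher sensitivity.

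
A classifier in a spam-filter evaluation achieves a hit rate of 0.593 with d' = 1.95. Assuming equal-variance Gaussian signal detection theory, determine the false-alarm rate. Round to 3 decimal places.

false-alarm rate = 0.043

z(hit rate) = z(0.593) = 0.2353
z(FA) = z(H) − d' = 0.2353 − 1.95 = -1.7147
false-alarm rate = Φ(-1.7147) = 0.0432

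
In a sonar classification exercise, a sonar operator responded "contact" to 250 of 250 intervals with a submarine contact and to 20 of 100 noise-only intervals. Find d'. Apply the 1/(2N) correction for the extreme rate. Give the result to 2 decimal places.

The hit rate is 250/250 = 1, so apply the 1/(2N) correction: H → 1 − 1/(2·250) = 0.99800.
z(H) = z(0.99800) = 2.878
z(FA) = z(0.20000) = -0.842
d' = 2.878 − (-0.842) = 3.720

d' = 3.72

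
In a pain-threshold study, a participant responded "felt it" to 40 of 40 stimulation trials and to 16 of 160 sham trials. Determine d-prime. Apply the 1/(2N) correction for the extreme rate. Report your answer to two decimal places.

The hit rate is 40/40 = 1, so apply the 1/(2N) correction: H → 1 − 1/(2·40) = 0.98750.
z(H) = z(0.98750) = 2.241
z(FA) = z(0.10000) = -1.282
d' = 2.241 − (-1.282) = 3.523

d-prime = 3.52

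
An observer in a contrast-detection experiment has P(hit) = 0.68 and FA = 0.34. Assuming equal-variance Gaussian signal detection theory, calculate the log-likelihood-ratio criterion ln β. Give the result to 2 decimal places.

ln β = -0.02

z(0.68) = 0.468, z(0.34) = -0.412
ln β = −½·[z(H)² − z(FA)²] = −0.5 × (0.219 − 0.170) = -0.0245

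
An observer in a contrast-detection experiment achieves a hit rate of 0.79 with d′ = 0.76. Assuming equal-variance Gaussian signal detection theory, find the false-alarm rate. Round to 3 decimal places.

z(hit rate) = z(0.79) = 0.8064
z(FA) = z(H) − d' = 0.8064 − 0.76 = 0.0464
false-alarm rate = Φ(0.0464) = 0.5185

false-alarm rate = 0.519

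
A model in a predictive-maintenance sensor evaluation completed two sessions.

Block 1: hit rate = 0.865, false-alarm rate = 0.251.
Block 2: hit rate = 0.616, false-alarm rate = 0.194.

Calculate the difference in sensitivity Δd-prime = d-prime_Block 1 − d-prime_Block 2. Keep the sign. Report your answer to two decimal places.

Block 1: z(0.865) = 1.103, z(0.251) = -0.671, d' = 1.774
Block 2: z(0.616) = 0.295, z(0.194) = -0.863, d' = 1.158
Δd' = d'_Block 1 − d'_Block 2 = 1.774 − 1.158 = 0.616
Block 1 has the higher sensitivity.

Δd-prime = 0.62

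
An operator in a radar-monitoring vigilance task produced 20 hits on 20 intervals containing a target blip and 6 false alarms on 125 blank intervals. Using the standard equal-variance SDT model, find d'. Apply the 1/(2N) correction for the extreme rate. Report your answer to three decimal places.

The hit rate is 20/20 = 1, so apply the 1/(2N) correction: H → 1 − 1/(2·20) = 0.97500.
z(H) = z(0.97500) = 1.9600
z(FA) = z(0.04800) = -1.6646
d' = 1.9600 − (-1.6646) = 3.6246

d' = 3.625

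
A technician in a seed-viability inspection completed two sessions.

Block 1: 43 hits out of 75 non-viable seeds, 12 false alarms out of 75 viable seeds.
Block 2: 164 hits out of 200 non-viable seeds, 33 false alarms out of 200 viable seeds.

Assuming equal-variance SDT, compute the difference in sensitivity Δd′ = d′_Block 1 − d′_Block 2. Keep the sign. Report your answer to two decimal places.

Block 1: z(0.5733) = 0.185, z(0.1600) = -0.994, d' = 1.179
Block 2: z(0.8200) = 0.915, z(0.1650) = -0.974, d' = 1.889
Δd' = d'_Block 1 − d'_Block 2 = 1.179 − 1.889 = -0.710
Block 2 has the higher sensitivity.

Δd′ = -0.71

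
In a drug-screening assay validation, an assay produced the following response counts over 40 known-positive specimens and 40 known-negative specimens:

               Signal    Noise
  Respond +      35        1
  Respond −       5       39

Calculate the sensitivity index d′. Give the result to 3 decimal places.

H = 35/40 = 0.8750
FA = 1/40 = 0.0250
Φ⁻¹(H) = Φ⁻¹(0.8750) = 1.1503
Φ⁻¹(FA) = Φ⁻¹(0.0250) = -1.9600
d' = z(H) − z(FA) = 1.1503 − (-1.9600) = 3.1103

d′ = 3.110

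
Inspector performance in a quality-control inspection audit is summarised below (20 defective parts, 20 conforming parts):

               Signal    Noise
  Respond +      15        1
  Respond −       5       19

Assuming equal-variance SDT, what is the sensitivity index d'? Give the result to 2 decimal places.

H = 15/20 = 0.7500
FA = 1/20 = 0.0500
z(H) = z(0.7500) = 0.674
z(FA) = z(0.0500) = -1.645
d' = z(H) − z(FA) = 0.674 − (-1.645) = 2.319

d' = 2.32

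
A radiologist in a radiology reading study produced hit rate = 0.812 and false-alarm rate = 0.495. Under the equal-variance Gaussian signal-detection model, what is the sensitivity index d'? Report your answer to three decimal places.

Φ⁻¹(H) = 0.8853
Φ⁻¹(FA) = -0.0125
d' = z(H) − z(FA) = 0.8853 − (-0.0125) = 0.8978

d' = 0.898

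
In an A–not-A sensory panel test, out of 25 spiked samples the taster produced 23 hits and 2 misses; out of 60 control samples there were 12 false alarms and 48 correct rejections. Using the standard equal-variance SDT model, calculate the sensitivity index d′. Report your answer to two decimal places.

d′ = 2.25

H = 23/25 = 0.9200
FA = 12/60 = 0.2000
Φ⁻¹(H) = 1.4051
Φ⁻¹(FA) = -0.8416
d' = z(H) − z(FA) = 1.4051 − (-0.8416) = 2.2467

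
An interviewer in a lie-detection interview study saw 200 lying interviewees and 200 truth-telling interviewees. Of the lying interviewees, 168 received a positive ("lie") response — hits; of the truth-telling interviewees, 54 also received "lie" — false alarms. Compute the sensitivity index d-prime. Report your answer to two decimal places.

d-prime = 1.61

H = 168/200 = 0.8400
FA = 54/200 = 0.2700
z(H) = 0.9945
z(FA) = -0.6128
d' = z(H) − z(FA) = 0.9945 − (-0.6128) = 1.6073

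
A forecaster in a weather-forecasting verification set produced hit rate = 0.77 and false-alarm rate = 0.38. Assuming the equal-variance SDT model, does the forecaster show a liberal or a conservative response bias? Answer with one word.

z(H) = 0.739, z(FA) = -0.305
c = −½·(z(H) + z(FA)) = -0.217
c < 0 → liberal criterion (biased toward responding “yes”).

liberal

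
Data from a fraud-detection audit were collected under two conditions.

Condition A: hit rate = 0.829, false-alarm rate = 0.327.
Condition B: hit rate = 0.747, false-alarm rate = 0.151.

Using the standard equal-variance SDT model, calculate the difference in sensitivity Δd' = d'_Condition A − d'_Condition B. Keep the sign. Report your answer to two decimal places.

Condition A: z(0.829) = 0.950, z(0.327) = -0.448, d' = 1.398
Condition B: z(0.747) = 0.665, z(0.151) = -1.032, d' = 1.697
Δd' = d'_Condition A − d'_Condition B = 1.398 − 1.697 = -0.299
Condition B has the higher sensitivity.

Δd' = -0.30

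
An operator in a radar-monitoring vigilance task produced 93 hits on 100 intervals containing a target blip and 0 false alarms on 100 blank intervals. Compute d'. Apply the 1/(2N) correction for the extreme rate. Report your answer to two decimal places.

The false-alarm rate is 0/100 = 0, so apply the 1/(2N) correction: FA → 1/(2·100) = 0.00500.
z(H) = z(0.93000) = 1.476
z(FA) = z(0.00500) = -2.576
d' = 1.476 − (-2.576) = 4.052

d' = 4.05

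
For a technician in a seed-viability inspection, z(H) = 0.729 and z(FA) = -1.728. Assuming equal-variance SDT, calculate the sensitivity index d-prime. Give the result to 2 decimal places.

d-prime = 2.46

d' = z(H) − z(FA) = 0.729 − (-1.728) = 2.457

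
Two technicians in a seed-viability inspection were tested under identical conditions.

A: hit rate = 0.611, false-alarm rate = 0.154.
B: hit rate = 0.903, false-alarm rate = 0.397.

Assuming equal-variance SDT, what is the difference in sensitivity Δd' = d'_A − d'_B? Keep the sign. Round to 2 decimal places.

A: z(0.611) = 0.282, z(0.154) = -1.019, d' = 1.301
B: z(0.903) = 1.299, z(0.397) = -0.261, d' = 1.560
Δd' = d'_A − d'_B = 1.301 − 1.560 = -0.259
B has the higher sensitivity.

Δd' = -0.26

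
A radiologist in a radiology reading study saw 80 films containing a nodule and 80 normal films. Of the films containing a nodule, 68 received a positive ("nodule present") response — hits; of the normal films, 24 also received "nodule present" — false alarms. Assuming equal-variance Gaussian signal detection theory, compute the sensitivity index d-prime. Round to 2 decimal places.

d-prime = 1.56

H = 68/80 = 0.8500
FA = 24/80 = 0.3000
z(H) = 1.0364
z(FA) = -0.5244
d' = z(H) − z(FA) = 1.0364 − (-0.5244) = 1.5608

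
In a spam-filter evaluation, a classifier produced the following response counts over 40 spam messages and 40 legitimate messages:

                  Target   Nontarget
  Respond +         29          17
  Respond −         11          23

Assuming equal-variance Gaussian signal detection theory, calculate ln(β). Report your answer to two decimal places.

ln β = -0.16

H = 29/40 = 0.7250
FA = 17/40 = 0.4250
z(H) = z(0.7250) = 0.598
z(FA) = z(0.4250) = -0.189
ln β = −½·[z(H)² − z(FA)²] = −0.5 × (0.358 − 0.036) = -0.161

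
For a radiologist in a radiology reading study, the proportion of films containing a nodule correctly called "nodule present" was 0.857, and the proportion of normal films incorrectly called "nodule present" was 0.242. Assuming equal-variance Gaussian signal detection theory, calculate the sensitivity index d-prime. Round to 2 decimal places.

z(H) = 1.0669
z(FA) = -0.6999
d' = z(H) − z(FA) = 1.0669 − (-0.6999) = 1.7668

d-prime = 1.77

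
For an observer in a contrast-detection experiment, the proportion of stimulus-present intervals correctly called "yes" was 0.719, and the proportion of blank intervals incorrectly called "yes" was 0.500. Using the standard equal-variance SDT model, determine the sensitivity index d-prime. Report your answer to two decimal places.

d-prime = 0.58

z(0.719) = 0.5799, z(0.500) = 0.0000
d' = z(H) − z(FA) = 0.5799 − 0.0000 = 0.5799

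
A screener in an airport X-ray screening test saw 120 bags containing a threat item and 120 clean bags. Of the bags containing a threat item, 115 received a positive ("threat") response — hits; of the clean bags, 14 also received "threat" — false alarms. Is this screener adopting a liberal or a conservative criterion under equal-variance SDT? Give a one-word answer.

z(H) = 1.732, z(FA) = -1.192
c = −½·(z(H) + z(FA)) = -0.270
c < 0 → liberal criterion (biased toward responding “yes”).

liberal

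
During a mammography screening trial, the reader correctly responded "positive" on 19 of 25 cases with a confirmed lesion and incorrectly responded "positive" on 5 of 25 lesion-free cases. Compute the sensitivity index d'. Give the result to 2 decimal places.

d' = 1.55

H = 19/25 = 0.7600
FA = 5/25 = 0.2000
z(H) = z(0.7600) = 0.7063
z(FA) = z(0.2000) = -0.8416
d' = z(H) − z(FA) = 0.7063 − (-0.8416) = 1.5479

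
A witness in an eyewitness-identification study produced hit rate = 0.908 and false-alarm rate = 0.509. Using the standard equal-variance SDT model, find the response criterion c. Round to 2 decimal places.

c = -0.68

Φ⁻¹(H) = Φ⁻¹(0.908) = 1.329
Φ⁻¹(FA) = Φ⁻¹(0.509) = 0.023
c = −½·[z(H) + z(FA)] = −0.5 × (1.329 + 0.023) = -0.676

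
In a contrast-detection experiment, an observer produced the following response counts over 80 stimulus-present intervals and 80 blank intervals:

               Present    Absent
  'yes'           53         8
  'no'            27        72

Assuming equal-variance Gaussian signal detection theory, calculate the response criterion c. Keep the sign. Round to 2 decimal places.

H = 53/80 = 0.6625
FA = 8/80 = 0.1000
z(H) = 0.419
z(FA) = -1.282
c = −½·[z(H) + z(FA)] = −0.5 × (0.419 + (-1.282)) = 0.4315
c > 0: the observer has a conservative response bias.

c = 0.43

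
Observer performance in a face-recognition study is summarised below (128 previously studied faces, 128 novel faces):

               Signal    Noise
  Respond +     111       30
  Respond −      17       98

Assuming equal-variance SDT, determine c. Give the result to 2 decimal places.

H = 111/128 = 0.8672
FA = 30/128 = 0.2344
z(0.8672) = 1.113, z(0.2344) = -0.724
c = −½·[z(H) + z(FA)] = −0.5 × (1.113 + (-0.724)) = -0.1945
c < 0: the observer has a liberal response bias.

c = -0.19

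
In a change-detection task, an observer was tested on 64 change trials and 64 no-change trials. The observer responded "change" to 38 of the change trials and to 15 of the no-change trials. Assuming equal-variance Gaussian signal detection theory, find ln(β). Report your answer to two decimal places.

ln β = 0.23

H = 38/64 = 0.5938
FA = 15/64 = 0.2344
z(H) = 0.237
z(FA) = -0.724
ln β = −½·[z(H)² − z(FA)²] = −0.5 × (0.056 − 0.524) = 0.234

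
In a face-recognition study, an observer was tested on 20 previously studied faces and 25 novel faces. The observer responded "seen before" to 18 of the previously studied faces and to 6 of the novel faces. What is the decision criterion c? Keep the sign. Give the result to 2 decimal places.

H = 18/20 = 0.9000
FA = 6/25 = 0.2400
z(H) = z(0.9000) = 1.282
z(FA) = z(0.2400) = -0.706
c = −½·[z(H) + z(FA)] = −0.5 × (1.282 + (-0.706)) = -0.288
c < 0: the observer has a liberal response bias.

c = -0.29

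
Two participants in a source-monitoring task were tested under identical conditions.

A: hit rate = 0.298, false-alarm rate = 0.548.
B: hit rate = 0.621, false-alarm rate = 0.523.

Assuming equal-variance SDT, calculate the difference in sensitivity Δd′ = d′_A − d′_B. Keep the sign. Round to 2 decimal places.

Δd′ = -0.90

A: z(0.298) = -0.530, z(0.548) = 0.121, d' = -0.651
B: z(0.621) = 0.308, z(0.523) = 0.058, d' = 0.250
Δd' = d'_A − d'_B = -0.651 − 0.250 = -0.901
B has the higher sensitivity.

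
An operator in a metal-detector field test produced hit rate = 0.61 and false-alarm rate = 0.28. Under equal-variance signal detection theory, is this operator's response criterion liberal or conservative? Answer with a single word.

conservative

z(H) = 0.279, z(FA) = -0.583
c = −½·(z(H) + z(FA)) = 0.152
c > 0 → conservative criterion (biased toward responding “no”).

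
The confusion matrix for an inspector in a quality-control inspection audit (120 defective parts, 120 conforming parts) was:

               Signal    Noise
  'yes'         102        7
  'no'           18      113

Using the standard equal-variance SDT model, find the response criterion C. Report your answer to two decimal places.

C = 0.27

H = 102/120 = 0.8500
FA = 7/120 = 0.0583
Φ⁻¹(H) = 1.0364
Φ⁻¹(FA) = -1.5692
c = −½·[z(H) + z(FA)] = −0.5 × (1.0364 + (-1.5692)) = 0.2664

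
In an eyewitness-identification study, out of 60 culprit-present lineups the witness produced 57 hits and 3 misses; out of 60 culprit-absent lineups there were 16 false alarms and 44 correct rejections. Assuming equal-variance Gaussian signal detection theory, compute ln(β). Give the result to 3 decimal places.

ln β = -1.159

H = 57/60 = 0.9500
FA = 16/60 = 0.2667
z(H) = z(0.9500) = 1.6449
z(FA) = z(0.2667) = -0.6228
ln β = −½·[z(H)² − z(FA)²] = −0.5 × (2.7057 − 0.3879) = -1.1589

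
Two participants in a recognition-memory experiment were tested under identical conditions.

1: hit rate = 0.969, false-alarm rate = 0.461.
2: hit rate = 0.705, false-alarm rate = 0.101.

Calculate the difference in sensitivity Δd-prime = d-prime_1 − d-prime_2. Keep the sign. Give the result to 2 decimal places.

Δd-prime = 0.15

1: z(0.969) = 1.866, z(0.461) = -0.098, d' = 1.964
2: z(0.705) = 0.539, z(0.101) = -1.276, d' = 1.815
Δd' = d'_1 − d'_2 = 1.964 − 1.815 = 0.149
1 has the higher sensitivity.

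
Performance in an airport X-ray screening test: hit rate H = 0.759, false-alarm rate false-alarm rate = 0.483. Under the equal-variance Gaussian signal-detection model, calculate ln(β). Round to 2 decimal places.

z(H) = z(0.759) = 0.703
z(FA) = z(0.483) = -0.043
ln β = −½·[z(H)² − z(FA)²] = −0.5 × (0.494 − 0.002) = -0.246

ln β = -0.25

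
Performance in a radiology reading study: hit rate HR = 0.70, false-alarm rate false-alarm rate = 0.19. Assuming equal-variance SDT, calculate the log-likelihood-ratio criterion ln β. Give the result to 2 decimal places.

z(H) = z(0.70) = 0.524
z(FA) = z(0.19) = -0.878
ln β = −½·[z(H)² − z(FA)²] = −0.5 × (0.275 − 0.771) = 0.248

ln β = 0.25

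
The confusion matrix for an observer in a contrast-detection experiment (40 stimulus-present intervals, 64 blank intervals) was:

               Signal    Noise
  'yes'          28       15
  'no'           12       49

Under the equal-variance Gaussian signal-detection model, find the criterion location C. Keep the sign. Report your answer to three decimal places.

C = 0.100

H = 28/40 = 0.7000
FA = 15/64 = 0.2344
Φ⁻¹(0.7000) = 0.5244, Φ⁻¹(0.2344) = -0.7244
c = −½·[z(H) + z(FA)] = −0.5 × (0.5244 + (-0.7244)) = 0.1000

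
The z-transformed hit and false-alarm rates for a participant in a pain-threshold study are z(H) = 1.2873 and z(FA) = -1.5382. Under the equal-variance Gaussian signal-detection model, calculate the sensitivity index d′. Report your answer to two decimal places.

d′ = 2.83

d' = z(H) − z(FA) = 1.2873 − (-1.5382) = 2.8255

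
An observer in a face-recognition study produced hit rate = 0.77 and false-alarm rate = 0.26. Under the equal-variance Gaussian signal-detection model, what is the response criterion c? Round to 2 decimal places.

Φ⁻¹(0.77) = 0.7388, Φ⁻¹(0.26) = -0.6433
c = −½·[z(H) + z(FA)] = −0.5 × (0.7388 + (-0.6433)) = -0.04775
c < 0: the observer has a liberal response bias.

c = -0.05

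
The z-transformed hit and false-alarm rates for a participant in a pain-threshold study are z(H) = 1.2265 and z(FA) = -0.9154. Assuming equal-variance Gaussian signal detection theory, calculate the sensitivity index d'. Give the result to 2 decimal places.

d' = z(H) − z(FA) = 1.2265 − (-0.9154) = 2.1419

d' = 2.14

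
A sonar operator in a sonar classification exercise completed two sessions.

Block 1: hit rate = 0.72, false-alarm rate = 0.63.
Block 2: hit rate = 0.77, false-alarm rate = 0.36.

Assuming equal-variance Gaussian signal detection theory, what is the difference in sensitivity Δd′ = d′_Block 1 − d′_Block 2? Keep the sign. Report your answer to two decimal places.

Block 1: z(0.72) = 0.583, z(0.63) = 0.332, d' = 0.251
Block 2: z(0.77) = 0.739, z(0.36) = -0.358, d' = 1.097
Δd' = d'_Block 1 − d'_Block 2 = 0.251 − 1.097 = -0.846
Block 2 has the higher sensitivity.

Δd′ = -0.85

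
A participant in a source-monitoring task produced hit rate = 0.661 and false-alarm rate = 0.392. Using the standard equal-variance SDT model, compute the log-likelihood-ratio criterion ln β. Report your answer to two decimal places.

ln β = -0.05

z(H) = 0.415
z(FA) = -0.274
ln β = −½·[z(H)² − z(FA)²] = −0.5 × (0.172 − 0.075) = -0.0485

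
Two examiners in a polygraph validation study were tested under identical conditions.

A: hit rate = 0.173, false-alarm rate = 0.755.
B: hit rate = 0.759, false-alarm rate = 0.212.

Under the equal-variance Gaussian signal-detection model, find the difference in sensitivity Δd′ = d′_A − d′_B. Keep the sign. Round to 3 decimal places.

A: z(0.173) = -0.9424, z(0.755) = 0.6903, d' = -1.6327
B: z(0.759) = 0.7031, z(0.212) = -0.7995, d' = 1.5026
Δd' = d'_A − d'_B = -1.6327 − 1.5026 = -3.1353
B has the higher sensitivity.

Δd′ = -3.135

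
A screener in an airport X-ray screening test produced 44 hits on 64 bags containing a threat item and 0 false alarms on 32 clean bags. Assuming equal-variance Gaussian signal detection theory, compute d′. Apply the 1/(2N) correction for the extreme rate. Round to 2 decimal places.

The false-alarm rate is 0/32 = 0, so apply the 1/(2N) correction: FA → 1/(2·32) = 0.01562.
z(H) = z(0.68750) = 0.489
z(FA) = z(0.01562) = -2.154
d' = 0.489 − (-2.154) = 2.643

d′ = 2.64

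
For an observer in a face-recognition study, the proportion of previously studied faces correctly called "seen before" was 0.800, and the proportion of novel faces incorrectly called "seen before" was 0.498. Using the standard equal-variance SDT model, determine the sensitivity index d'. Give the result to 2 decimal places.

d' = 0.85

Φ⁻¹(H) = Φ⁻¹(0.800) = 0.842
Φ⁻¹(FA) = Φ⁻¹(0.498) = -0.005
d' = z(H) − z(FA) = 0.842 − (-0.005) = 0.847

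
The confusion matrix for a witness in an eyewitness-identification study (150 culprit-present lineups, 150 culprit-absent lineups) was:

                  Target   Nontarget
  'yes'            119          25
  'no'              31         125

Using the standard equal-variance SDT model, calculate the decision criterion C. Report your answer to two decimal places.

C = 0.07

H = 119/150 = 0.7933
FA = 25/150 = 0.1667
z(H) = z(0.7933) = 0.818
z(FA) = z(0.1667) = -0.967
c = −½·[z(H) + z(FA)] = −0.5 × (0.818 + (-0.967)) = 0.0745
c > 0: the witness has a conservative response bias.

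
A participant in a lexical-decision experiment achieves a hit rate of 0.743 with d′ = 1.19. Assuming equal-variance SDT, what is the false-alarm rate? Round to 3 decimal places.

false-alarm rate = 0.296

z(hit rate) = z(0.743) = 0.6526
z(FA) = z(H) − d' = 0.6526 − 1.19 = -0.5374
false-alarm rate = Φ(-0.5374) = 0.2955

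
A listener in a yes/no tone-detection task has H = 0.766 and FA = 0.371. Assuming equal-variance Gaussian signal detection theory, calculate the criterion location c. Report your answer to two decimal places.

c = -0.20

z(0.766) = 0.726, z(0.371) = -0.329
c = −½·[z(H) + z(FA)] = −0.5 × (0.726 + (-0.329)) = -0.1985
c < 0: the listener has a liberal response bias.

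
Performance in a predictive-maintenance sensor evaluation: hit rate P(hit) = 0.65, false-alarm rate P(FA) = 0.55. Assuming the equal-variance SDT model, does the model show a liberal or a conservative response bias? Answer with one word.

z(H) = 0.385, z(FA) = 0.126
c = −½·(z(H) + z(FA)) = -0.2555
c < 0 → liberal criterion (biased toward responding “yes”).

liberal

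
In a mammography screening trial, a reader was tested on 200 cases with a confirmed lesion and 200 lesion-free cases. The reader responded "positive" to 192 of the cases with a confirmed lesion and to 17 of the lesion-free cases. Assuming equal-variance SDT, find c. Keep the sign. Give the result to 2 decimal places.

c = -0.19

H = 192/200 = 0.9600
FA = 17/200 = 0.0850
z(H) = 1.7507
z(FA) = -1.3722
c = −½·[z(H) + z(FA)] = −0.5 × (1.7507 + (-1.3722)) = -0.18925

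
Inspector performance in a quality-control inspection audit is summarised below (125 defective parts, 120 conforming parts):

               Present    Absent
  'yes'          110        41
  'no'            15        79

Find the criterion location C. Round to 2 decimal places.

H = 110/125 = 0.8800
FA = 41/120 = 0.3417
z(0.8800) = 1.175, z(0.3417) = -0.408
c = −½·[z(H) + z(FA)] = −0.5 × (1.175 + (-0.408)) = -0.3835

C = -0.38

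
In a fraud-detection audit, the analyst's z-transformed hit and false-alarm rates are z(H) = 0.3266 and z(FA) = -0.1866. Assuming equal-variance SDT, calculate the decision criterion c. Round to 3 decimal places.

c = -0.070

c = −½·[z(H) + z(FA)] = −½·(0.3266 + (-0.1866)) = -0.0700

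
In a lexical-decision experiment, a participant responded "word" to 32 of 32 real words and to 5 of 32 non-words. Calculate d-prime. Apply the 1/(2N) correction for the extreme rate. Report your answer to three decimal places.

d-prime = 3.164

The hit rate is 32/32 = 1, so apply the 1/(2N) correction: H → 1 − 1/(2·32) = 0.98438.
z(H) = z(0.98438) = 2.1540
z(FA) = z(0.15625) = -1.0100
d' = 2.1540 − (-1.0100) = 3.1640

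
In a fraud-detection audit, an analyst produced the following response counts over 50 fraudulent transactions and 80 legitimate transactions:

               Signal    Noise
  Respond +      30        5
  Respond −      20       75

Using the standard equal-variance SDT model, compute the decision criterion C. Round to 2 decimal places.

C = 0.64

H = 30/50 = 0.6000
FA = 5/80 = 0.0625
z(H) = 0.2533
z(FA) = -1.5341
c = −½·[z(H) + z(FA)] = −0.5 × (0.2533 + (-1.5341)) = 0.6404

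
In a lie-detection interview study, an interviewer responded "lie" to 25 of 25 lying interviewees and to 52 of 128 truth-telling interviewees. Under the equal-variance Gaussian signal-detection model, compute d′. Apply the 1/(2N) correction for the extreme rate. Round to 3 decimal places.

The hit rate is 25/25 = 1, so apply the 1/(2N) correction: H → 1 − 1/(2·25) = 0.98000.
z(H) = z(0.98000) = 2.0537
z(FA) = z(0.40625) = -0.2372
d' = 2.0537 − (-0.2372) = 2.2909

d′ = 2.291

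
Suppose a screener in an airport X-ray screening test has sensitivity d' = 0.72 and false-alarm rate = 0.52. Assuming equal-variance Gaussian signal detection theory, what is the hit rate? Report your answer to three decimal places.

hit rate = 0.779

z(false-alarm rate) = z(0.52) = 0.0502
z(H) = z(FA) + d' = 0.0502 + 0.72 = 0.7702
hit rate = Φ(0.7702) = 0.7794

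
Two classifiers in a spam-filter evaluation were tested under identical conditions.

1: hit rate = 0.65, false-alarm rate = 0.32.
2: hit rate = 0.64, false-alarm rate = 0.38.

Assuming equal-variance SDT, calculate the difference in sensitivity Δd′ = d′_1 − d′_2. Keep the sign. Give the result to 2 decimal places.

1: z(0.65) = 0.385, z(0.32) = -0.468, d' = 0.853
2: z(0.64) = 0.358, z(0.38) = -0.305, d' = 0.663
Δd' = d'_1 − d'_2 = 0.853 − 0.663 = 0.190
1 has the higher sensitivity.

Δd′ = 0.19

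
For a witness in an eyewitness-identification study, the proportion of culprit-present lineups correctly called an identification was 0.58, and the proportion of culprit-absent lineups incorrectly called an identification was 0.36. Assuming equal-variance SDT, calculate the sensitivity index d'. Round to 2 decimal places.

z(0.58) = 0.2019, z(0.36) = -0.3585
d' = z(H) − z(FA) = 0.2019 − (-0.3585) = 0.5604

d' = 0.56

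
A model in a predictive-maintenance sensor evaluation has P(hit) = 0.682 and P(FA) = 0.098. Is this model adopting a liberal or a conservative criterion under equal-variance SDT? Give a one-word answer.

z(H) = 0.473, z(FA) = -1.293
c = −½·(z(H) + z(FA)) = 0.410
c > 0 → conservative criterion (biased toward responding “no”).

conservative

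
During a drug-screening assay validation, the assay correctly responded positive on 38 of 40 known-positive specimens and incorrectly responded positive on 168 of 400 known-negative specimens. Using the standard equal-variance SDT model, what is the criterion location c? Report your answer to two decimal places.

c = -0.72

H = 38/40 = 0.9500
FA = 168/400 = 0.4200
z(H) = z(0.9500) = 1.645
z(FA) = z(0.4200) = -0.202
c = −½·[z(H) + z(FA)] = −0.5 × (1.645 + (-0.202)) = -0.7215
c < 0: the assay has a liberal response bias.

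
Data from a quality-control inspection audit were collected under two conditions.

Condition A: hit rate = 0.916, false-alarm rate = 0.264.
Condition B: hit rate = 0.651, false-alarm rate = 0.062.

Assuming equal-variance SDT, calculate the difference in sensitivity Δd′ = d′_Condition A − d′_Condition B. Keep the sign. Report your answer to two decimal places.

Δd′ = 0.08

Condition A: z(0.916) = 1.379, z(0.264) = -0.631, d' = 2.010
Condition B: z(0.651) = 0.388, z(0.062) = -1.538, d' = 1.926
Δd' = d'_Condition A − d'_Condition B = 2.010 − 1.926 = 0.084
Condition A has the higher sensitivity.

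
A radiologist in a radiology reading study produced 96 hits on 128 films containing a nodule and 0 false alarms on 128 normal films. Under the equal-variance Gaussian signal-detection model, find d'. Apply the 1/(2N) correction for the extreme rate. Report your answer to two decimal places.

The false-alarm rate is 0/128 = 0, so apply the 1/(2N) correction: FA → 1/(2·128) = 0.00391.
z(H) = z(0.75000) = 0.674
z(FA) = z(0.00391) = -2.660
d' = 0.674 − (-2.660) = 3.334

d' = 3.33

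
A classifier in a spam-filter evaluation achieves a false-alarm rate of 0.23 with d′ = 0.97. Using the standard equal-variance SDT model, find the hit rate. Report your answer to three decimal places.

z(false-alarm rate) = z(0.23) = -0.7388
z(H) = z(FA) + d' = -0.7388 + 0.97 = 0.2312
hit rate = Φ(0.2312) = 0.5914

hit rate = 0.591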